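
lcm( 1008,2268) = 9072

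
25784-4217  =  21567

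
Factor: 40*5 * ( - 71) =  - 14200=- 2^3 * 5^2*71^1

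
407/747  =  407/747=0.54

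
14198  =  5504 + 8694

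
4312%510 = 232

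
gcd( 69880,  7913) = 1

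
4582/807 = 4582/807 = 5.68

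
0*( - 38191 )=0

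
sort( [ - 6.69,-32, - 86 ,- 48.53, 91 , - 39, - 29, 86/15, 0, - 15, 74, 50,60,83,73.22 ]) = [ -86 , - 48.53,-39,-32, - 29, - 15, - 6.69 , 0,86/15,50,  60,73.22, 74,83,  91]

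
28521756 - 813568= 27708188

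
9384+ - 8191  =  1193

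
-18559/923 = - 21 + 824/923 =-20.11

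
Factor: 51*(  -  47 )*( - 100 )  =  2^2*3^1*5^2 * 17^1*47^1 = 239700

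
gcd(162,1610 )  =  2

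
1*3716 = 3716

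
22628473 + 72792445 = 95420918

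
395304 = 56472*7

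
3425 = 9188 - 5763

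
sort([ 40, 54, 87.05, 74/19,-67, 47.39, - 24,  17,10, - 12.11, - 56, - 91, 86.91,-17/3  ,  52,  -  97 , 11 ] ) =[ - 97,-91, - 67,-56,-24, - 12.11, - 17/3,74/19,10, 11,17, 40 , 47.39, 52, 54,  86.91, 87.05]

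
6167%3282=2885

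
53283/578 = 92 + 107/578=92.19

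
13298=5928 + 7370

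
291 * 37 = 10767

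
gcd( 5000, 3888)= 8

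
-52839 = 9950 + -62789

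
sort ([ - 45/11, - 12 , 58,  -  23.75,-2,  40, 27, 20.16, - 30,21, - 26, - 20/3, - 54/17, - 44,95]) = [ - 44,  -  30, - 26, - 23.75, - 12, - 20/3, - 45/11 , - 54/17, -2,20.16,  21,27,40,  58 , 95]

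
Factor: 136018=2^1 * 47^1* 1447^1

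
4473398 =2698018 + 1775380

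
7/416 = 7/416 =0.02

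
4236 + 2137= 6373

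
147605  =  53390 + 94215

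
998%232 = 70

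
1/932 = 1/932 = 0.00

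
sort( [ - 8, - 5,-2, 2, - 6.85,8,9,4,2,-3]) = [ - 8 , - 6.85,  -  5, - 3, - 2,2, 2, 4, 8,9]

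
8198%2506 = 680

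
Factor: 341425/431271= 3^( - 3) *5^2*7^1* 1951^1*15973^( - 1)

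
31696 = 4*7924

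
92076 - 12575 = 79501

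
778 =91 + 687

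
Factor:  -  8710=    - 2^1*5^1*13^1*67^1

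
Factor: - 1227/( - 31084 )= 2^( - 2 )*3^1 * 19^(-1)= 3/76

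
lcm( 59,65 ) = 3835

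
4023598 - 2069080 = 1954518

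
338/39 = 8 + 2/3 = 8.67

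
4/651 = 4/651 = 0.01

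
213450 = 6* 35575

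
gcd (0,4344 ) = 4344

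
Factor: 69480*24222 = 2^4 *3^3* 5^1* 11^1*193^1*367^1= 1682944560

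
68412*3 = 205236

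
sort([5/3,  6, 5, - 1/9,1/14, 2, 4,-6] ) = [ - 6,-1/9,1/14,5/3,2, 4, 5,6 ]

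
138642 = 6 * 23107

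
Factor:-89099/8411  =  - 13^( - 1) * 139^1*641^1 * 647^( - 1) 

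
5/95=1/19=0.05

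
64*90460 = 5789440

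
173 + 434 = 607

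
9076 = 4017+5059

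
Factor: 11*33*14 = 5082 = 2^1*3^1*7^1*11^2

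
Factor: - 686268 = -2^2*3^2*11^1*1733^1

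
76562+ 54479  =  131041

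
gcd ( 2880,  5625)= 45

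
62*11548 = 715976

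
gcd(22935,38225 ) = 7645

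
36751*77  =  2829827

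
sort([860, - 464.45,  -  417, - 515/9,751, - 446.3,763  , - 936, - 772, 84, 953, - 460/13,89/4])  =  [ - 936, - 772, - 464.45, - 446.3,- 417,-515/9, - 460/13,89/4,84,751,763, 860,953] 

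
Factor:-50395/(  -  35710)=2^ ( - 1)*3571^( - 1)*10079^1 = 10079/7142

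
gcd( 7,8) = 1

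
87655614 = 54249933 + 33405681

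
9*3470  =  31230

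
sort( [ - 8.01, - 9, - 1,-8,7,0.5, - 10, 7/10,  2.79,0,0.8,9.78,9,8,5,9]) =[ - 10, - 9 , -8.01, - 8, - 1,0  ,  0.5,7/10, 0.8,2.79 , 5, 7, 8,9,9,9.78] 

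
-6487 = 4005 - 10492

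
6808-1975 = 4833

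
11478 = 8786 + 2692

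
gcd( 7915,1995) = 5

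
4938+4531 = 9469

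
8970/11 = 815 + 5/11 = 815.45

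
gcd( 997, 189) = 1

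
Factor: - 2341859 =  - 13^1 *151^1*1193^1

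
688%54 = 40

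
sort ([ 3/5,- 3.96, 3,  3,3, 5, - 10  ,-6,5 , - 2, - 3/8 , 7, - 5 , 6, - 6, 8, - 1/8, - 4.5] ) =[  -  10, - 6, -6 , - 5,-4.5, - 3.96, - 2, - 3/8,-1/8, 3/5, 3, 3,  3,  5,5,  6, 7, 8]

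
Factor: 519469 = 17^1 *30557^1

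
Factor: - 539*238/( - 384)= 2^( - 6)*3^( - 1) * 7^3*11^1*17^1 =64141/192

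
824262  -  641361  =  182901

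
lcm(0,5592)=0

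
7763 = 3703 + 4060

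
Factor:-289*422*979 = -2^1*11^1*17^2* 89^1*211^1 = - 119396882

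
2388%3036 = 2388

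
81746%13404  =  1322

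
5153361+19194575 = 24347936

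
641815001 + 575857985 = 1217672986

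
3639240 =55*66168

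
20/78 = 10/39 = 0.26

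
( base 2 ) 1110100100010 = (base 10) 7458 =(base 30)88I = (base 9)11206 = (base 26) B0M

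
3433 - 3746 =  - 313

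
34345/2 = 17172 + 1/2=17172.50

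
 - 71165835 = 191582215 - 262748050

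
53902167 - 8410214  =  45491953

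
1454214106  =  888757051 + 565457055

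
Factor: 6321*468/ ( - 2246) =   -  1479114/1123 = - 2^1*3^3*7^2 * 13^1 * 43^1 * 1123^( - 1)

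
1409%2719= 1409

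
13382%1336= 22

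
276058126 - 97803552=178254574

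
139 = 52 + 87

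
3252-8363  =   - 5111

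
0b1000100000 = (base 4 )20200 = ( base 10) 544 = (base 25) LJ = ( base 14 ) 2ac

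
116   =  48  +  68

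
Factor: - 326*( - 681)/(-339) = -2^1*113^( - 1) * 163^1 *227^1 = - 74002/113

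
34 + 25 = 59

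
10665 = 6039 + 4626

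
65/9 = 7 + 2/9 = 7.22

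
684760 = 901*760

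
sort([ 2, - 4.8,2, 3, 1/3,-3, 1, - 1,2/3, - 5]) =[ - 5, - 4.8, - 3 , - 1, 1/3,2/3,1, 2, 2,3] 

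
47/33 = 1 + 14/33 = 1.42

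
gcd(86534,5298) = 1766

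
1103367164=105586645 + 997780519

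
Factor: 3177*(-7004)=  - 2^2*3^2*17^1*103^1*353^1 = - 22251708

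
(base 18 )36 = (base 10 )60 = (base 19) 33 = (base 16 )3c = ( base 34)1Q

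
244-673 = - 429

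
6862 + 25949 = 32811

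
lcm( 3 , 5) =15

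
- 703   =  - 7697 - -6994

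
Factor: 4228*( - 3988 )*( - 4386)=73953503904 = 2^5*3^1*7^1 * 17^1*43^1*151^1*997^1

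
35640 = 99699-64059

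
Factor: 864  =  2^5*3^3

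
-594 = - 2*297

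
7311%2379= 174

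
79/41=79/41 = 1.93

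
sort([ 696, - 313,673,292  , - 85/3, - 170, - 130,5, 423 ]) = [ - 313, - 170, - 130,- 85/3,  5, 292,423, 673,696 ] 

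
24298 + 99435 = 123733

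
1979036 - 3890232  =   - 1911196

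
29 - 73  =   - 44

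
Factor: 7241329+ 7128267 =2^2*3592399^1= 14369596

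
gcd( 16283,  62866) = 1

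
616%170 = 106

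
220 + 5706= 5926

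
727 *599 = 435473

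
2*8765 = 17530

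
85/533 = 85/533 =0.16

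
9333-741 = 8592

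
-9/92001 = -3/30667  =  - 0.00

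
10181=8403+1778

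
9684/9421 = 1 + 263/9421 = 1.03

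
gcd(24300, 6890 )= 10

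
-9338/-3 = 3112 + 2/3=3112.67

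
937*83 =77771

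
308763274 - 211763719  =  96999555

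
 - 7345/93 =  - 7345/93 = - 78.98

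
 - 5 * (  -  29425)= 147125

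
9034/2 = 4517 = 4517.00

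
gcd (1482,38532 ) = 1482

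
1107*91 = 100737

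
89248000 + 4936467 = 94184467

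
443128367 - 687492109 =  - 244363742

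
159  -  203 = -44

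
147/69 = 2  +  3/23 = 2.13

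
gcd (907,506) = 1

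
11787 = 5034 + 6753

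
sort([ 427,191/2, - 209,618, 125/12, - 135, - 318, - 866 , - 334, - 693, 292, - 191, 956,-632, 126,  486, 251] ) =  [  -  866, - 693, - 632, - 334, - 318,-209, - 191,-135,125/12,191/2,126,251,292, 427, 486 , 618, 956 ]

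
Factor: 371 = 7^1*53^1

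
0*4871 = 0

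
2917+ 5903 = 8820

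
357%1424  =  357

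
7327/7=1046+ 5/7 = 1046.71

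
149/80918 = 149/80918 = 0.00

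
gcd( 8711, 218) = 1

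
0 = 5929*0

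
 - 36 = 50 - 86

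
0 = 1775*0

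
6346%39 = 28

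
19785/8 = 19785/8 = 2473.12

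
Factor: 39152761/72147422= 2^( - 1 ) * 17^( - 1)*461^(  -  1)*2903^1 * 4603^( - 1)*13487^1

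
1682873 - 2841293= -1158420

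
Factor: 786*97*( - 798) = -60841116 = -2^2 * 3^2 * 7^1*19^1 * 97^1*131^1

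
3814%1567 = 680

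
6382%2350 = 1682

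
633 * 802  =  507666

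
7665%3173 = 1319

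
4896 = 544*9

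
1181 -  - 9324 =10505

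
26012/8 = 3251 + 1/2=3251.50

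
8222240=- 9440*(-871)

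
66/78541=66/78541 = 0.00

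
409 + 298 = 707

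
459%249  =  210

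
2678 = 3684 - 1006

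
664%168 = 160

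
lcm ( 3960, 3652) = 328680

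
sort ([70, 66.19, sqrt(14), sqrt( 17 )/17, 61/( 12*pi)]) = [ sqrt( 17 ) /17, 61/(12*pi), sqrt (14), 66.19,70]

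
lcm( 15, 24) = 120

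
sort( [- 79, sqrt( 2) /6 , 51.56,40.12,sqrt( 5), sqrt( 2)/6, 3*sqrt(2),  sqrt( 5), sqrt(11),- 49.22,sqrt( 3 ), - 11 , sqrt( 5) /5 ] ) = [ - 79,-49.22, - 11,sqrt( 2)/6, sqrt( 2)/6,  sqrt( 5) /5,sqrt( 3 ), sqrt(5),sqrt (5), sqrt (11 ), 3*sqrt( 2), 40.12, 51.56 ] 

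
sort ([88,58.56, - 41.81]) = [-41.81, 58.56,88 ]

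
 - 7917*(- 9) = 71253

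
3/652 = 3/652 = 0.00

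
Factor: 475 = 5^2*19^1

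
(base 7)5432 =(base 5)30214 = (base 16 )78e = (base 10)1934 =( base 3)2122122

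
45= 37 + 8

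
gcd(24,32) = 8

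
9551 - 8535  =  1016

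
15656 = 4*3914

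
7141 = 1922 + 5219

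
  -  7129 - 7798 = -14927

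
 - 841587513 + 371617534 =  - 469969979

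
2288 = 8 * 286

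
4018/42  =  95+ 2/3=95.67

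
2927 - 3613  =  -686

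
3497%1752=1745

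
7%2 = 1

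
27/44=27/44 =0.61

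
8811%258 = 39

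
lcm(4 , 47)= 188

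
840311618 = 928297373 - 87985755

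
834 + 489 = 1323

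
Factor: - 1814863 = - 499^1*3637^1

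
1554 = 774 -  - 780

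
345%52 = 33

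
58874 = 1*58874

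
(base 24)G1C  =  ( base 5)244002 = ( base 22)J2C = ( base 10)9252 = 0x2424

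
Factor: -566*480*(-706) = 191806080=   2^7*3^1*5^1*283^1*353^1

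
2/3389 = 2/3389 = 0.00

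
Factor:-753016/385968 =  - 199/102= -2^( - 1 )*3^( - 1 )*17^( - 1)*199^1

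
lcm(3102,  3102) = 3102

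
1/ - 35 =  - 1+34/35=- 0.03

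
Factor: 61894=2^1*7^1*4421^1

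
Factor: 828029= 828029^1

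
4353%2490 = 1863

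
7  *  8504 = 59528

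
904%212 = 56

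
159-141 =18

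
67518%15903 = 3906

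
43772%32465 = 11307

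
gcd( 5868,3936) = 12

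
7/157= 7/157 = 0.04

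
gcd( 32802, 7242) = 426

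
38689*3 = 116067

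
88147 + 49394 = 137541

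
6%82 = 6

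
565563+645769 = 1211332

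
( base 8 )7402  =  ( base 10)3842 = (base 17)D50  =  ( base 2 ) 111100000010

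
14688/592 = 918/37 = 24.81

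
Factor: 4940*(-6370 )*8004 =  - 2^5*3^1*5^2*7^2*13^2*19^1 *23^1*29^1  =  - 251868271200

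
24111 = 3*8037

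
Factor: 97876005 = 3^1*5^1*109^1*59863^1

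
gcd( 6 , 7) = 1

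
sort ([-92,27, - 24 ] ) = [ - 92, - 24,27]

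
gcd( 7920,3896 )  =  8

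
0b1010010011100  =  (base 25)8B1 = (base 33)4rt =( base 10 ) 5276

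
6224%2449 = 1326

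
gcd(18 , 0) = 18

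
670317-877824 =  - 207507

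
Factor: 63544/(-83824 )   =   - 2^ (-1)*31^( - 1)*47^1 = -47/62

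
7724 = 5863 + 1861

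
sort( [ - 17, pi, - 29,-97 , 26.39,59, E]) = [- 97, - 29 ,-17,  E,pi,  26.39,59]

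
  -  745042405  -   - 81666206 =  - 663376199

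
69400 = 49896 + 19504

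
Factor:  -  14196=-2^2 * 3^1*7^1*13^2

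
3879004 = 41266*94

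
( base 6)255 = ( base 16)6B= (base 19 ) 5C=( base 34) 35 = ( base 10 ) 107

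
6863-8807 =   -  1944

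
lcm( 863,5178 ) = 5178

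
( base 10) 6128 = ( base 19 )GIA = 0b1011111110000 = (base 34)5a8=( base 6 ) 44212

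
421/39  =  10 +31/39 = 10.79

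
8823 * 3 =26469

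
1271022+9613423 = 10884445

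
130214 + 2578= 132792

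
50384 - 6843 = 43541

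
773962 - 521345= 252617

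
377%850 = 377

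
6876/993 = 6 + 306/331 = 6.92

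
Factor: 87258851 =87258851^1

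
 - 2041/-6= 2041/6=340.17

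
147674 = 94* 1571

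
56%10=6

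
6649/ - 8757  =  -6649/8757 = - 0.76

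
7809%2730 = 2349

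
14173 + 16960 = 31133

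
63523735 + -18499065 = 45024670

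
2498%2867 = 2498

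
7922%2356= 854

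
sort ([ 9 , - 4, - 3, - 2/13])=[ - 4, - 3, - 2/13 , 9 ]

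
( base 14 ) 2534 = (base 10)6514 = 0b1100101110010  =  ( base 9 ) 8837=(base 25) aae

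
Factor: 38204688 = 2^4* 3^1*795931^1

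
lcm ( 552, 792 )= 18216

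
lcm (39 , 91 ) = 273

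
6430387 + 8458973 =14889360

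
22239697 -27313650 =-5073953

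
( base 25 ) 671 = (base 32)3QM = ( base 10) 3926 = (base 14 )1606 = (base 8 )7526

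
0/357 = 0 = 0.00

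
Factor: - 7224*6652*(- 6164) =2^7* 3^1*7^1*23^1*43^1 * 67^1*1663^1 = 296205151872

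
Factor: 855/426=2^( - 1)*3^1 * 5^1 * 19^1  *  71^(-1)= 285/142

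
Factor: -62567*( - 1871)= 19^1*37^1*89^1 * 1871^1 =117062857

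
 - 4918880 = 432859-5351739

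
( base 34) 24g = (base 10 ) 2464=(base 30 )2m4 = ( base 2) 100110100000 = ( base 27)3a7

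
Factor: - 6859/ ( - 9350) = 2^( - 1) *5^ (-2) * 11^ ( - 1)*17^(-1)*19^3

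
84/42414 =14/7069  =  0.00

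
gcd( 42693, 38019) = 57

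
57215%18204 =2603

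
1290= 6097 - 4807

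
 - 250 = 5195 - 5445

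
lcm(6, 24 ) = 24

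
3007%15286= 3007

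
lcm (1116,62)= 1116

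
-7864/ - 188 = 41 + 39/47 = 41.83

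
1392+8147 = 9539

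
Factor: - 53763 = -3^1*17921^1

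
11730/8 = 5865/4 = 1466.25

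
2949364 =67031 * 44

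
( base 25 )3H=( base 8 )134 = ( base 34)2o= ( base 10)92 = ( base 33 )2Q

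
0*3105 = 0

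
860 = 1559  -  699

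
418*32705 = 13670690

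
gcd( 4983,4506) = 3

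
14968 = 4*3742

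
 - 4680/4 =-1170 = - 1170.00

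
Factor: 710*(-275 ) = -195250 = - 2^1*5^3*11^1*71^1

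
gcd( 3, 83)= 1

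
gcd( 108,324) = 108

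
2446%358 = 298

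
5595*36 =201420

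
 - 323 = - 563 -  - 240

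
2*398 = 796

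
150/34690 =15/3469 = 0.00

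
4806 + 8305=13111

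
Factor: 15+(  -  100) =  - 85= - 5^1*17^1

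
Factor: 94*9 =2^1*3^2*47^1 =846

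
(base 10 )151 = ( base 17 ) 8f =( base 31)4r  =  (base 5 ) 1101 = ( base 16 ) 97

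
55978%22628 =10722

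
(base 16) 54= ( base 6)220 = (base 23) 3f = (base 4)1110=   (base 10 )84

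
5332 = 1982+3350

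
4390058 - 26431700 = -22041642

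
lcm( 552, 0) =0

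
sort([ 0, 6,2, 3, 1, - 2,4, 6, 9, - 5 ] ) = [ - 5 , - 2, 0, 1, 2, 3,4, 6,6, 9]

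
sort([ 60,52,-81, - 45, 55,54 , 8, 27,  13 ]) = [-81, - 45,8, 13, 27 , 52, 54, 55,60 ]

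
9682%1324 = 414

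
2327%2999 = 2327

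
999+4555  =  5554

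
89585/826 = 108 +377/826 = 108.46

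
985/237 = 4 + 37/237 = 4.16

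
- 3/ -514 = 3/514 = 0.01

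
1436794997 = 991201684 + 445593313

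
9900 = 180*55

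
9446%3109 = 119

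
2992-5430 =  - 2438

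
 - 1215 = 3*( - 405 ) 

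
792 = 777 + 15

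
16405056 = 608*26982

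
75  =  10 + 65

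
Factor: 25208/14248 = 13^(-1)*23^1=23/13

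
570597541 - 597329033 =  - 26731492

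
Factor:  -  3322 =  - 2^1*11^1*151^1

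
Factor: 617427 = 3^2*31^1 * 2213^1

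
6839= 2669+4170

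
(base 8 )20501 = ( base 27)bi8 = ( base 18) 184h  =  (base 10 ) 8513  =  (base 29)A3G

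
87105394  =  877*99322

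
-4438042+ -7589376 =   -  12027418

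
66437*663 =44047731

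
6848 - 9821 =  - 2973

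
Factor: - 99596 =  - 2^2*7^1*3557^1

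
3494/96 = 1747/48 = 36.40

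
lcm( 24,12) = 24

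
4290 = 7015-2725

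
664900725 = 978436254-313535529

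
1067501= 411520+655981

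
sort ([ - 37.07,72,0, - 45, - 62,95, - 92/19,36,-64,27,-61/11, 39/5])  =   [-64, - 62, - 45, - 37.07, - 61/11,-92/19,  0 , 39/5, 27,36,72, 95]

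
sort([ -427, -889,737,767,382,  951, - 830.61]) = [  -  889,  -  830.61, - 427,382,737,767, 951]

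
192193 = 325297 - 133104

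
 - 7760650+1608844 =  - 6151806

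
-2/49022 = -1/24511=- 0.00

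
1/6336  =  1/6336 = 0.00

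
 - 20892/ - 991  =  21 + 81/991= 21.08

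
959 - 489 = 470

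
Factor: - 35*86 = - 2^1*5^1*7^1*43^1 = - 3010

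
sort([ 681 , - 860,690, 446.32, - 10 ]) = [ - 860,-10,446.32,681,690]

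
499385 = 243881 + 255504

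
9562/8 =1195 + 1/4 =1195.25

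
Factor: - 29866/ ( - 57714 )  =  14933/28857=3^( - 1 )*109^1*137^1*9619^(-1)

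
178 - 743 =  - 565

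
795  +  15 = 810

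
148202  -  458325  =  -310123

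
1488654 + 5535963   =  7024617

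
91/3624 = 91/3624 = 0.03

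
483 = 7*69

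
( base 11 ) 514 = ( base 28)M4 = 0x26c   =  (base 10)620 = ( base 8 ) 1154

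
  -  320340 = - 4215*76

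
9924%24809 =9924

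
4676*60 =280560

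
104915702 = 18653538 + 86262164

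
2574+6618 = 9192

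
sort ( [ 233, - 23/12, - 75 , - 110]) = [ - 110, - 75,  -  23/12,233 ]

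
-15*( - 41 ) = 615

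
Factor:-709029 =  - 3^2*78781^1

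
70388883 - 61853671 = 8535212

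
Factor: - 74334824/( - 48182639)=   2^3 * 47^1*239^( -1)*449^(-2)*197699^1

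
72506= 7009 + 65497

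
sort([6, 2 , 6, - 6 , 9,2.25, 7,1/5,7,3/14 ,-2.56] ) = [-6, - 2.56,1/5, 3/14 , 2,2.25, 6,6 , 7,7,9] 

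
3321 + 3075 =6396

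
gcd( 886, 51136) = 2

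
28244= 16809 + 11435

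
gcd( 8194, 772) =2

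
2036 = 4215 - 2179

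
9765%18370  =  9765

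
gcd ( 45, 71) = 1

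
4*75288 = 301152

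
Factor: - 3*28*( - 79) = 2^2*3^1*7^1*79^1 = 6636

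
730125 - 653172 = 76953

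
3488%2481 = 1007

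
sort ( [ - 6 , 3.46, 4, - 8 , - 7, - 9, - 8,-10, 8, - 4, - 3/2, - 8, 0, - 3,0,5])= [ - 10, - 9, - 8, - 8,-8, - 7, - 6, - 4,-3, - 3/2, 0, 0 , 3.46,4 , 5, 8]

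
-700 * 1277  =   - 893900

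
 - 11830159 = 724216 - 12554375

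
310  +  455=765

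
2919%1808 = 1111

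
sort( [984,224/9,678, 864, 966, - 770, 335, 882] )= [ - 770,224/9,  335, 678,864,882, 966, 984] 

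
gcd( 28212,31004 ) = 4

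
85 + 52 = 137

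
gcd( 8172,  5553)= 9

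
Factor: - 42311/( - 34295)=5^( -1)*19^(-3)*29^1 * 1459^1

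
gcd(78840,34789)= 1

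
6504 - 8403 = -1899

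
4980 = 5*996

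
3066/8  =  383+1/4 =383.25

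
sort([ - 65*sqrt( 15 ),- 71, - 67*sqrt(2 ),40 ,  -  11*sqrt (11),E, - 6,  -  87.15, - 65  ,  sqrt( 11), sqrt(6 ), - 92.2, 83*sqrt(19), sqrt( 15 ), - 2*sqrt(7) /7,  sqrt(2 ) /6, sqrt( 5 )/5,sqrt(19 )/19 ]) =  [ - 65*sqrt(15 ), - 67*sqrt(2 ), - 92.2, - 87.15, - 71, - 65, - 11*sqrt( 11 ), - 6, - 2*sqrt (7)/7,sqrt( 19 )/19,sqrt( 2) /6,sqrt(5 )/5, sqrt(6 ),E,sqrt(11),sqrt( 15),40,83*sqrt( 19 )]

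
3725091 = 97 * 38403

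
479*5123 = 2453917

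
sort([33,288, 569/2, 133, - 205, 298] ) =[ - 205,33, 133, 569/2, 288,  298 ]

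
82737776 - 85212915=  - 2475139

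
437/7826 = 437/7826 = 0.06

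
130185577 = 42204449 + 87981128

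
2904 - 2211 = 693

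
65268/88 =16317/22 = 741.68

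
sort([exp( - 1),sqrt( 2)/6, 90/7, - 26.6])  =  [ - 26.6,  sqrt( 2 )/6, exp( - 1 ), 90/7] 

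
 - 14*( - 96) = 1344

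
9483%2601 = 1680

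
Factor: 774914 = 2^1 * 7^1*55351^1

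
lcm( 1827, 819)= 23751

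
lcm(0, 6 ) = 0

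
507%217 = 73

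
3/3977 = 3/3977 = 0.00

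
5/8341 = 5/8341 = 0.00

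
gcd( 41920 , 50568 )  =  8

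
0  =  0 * 68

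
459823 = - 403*(  -  1141) 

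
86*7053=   606558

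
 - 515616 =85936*(- 6) 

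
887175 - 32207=854968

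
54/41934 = 9/6989 = 0.00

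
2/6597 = 2/6597 = 0.00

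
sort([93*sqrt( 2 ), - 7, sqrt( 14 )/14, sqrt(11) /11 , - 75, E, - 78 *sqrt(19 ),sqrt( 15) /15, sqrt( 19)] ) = [ - 78*sqrt(19), - 75, - 7 , sqrt( 15)/15,  sqrt(14 )/14,sqrt(11 )/11,E,sqrt ( 19),93*sqrt( 2)]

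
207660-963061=  -  755401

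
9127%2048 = 935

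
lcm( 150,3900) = 3900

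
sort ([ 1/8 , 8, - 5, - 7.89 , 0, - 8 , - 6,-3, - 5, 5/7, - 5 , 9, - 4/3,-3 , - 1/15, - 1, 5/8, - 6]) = [ - 8, - 7.89,-6 , - 6, - 5 , - 5 , - 5,  -  3, - 3, - 4/3, - 1, - 1/15,0,1/8,  5/8, 5/7,  8,9 ] 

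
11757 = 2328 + 9429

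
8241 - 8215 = 26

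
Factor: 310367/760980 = 2^ ( - 2)*3^( - 1)*5^( - 1)* 11^(-1)*149^1*1153^( -1)*2083^1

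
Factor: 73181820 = 2^2*3^1*5^1*47^1*25951^1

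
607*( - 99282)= - 60264174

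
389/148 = 2+ 93/148 = 2.63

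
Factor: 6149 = 11^1* 13^1*43^1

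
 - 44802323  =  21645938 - 66448261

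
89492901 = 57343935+32148966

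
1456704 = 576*2529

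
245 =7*35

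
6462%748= 478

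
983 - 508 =475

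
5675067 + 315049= 5990116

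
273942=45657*6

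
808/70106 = 404/35053 = 0.01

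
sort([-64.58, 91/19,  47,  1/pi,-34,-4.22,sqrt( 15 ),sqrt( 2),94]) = [ - 64.58  , - 34, - 4.22,  1/pi,sqrt(2 ),sqrt(15 ),91/19,47,94]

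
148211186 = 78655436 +69555750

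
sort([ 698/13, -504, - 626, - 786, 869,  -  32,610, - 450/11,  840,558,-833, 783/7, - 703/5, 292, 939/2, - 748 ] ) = [ - 833, - 786,  -  748, - 626, - 504, - 703/5,-450/11, - 32, 698/13,783/7, 292, 939/2,558,610, 840, 869 ] 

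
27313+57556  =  84869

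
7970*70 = 557900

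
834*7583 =6324222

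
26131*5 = 130655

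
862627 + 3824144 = 4686771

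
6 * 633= 3798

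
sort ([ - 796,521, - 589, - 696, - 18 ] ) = [ - 796, - 696, - 589, - 18 , 521]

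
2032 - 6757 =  - 4725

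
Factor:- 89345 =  - 5^1* 107^1 *167^1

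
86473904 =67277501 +19196403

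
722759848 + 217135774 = 939895622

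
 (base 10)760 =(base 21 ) 1f4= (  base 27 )114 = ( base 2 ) 1011111000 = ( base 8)1370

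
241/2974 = 241/2974 = 0.08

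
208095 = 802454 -594359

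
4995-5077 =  - 82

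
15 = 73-58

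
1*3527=3527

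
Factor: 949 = 13^1 * 73^1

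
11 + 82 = 93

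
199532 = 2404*83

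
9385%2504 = 1873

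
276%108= 60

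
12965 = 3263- - 9702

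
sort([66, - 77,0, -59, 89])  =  [ - 77,  -  59,  0, 66,  89 ] 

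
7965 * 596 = 4747140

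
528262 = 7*75466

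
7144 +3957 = 11101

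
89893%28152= 5437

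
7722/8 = 3861/4 = 965.25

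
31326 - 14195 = 17131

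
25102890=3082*8145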